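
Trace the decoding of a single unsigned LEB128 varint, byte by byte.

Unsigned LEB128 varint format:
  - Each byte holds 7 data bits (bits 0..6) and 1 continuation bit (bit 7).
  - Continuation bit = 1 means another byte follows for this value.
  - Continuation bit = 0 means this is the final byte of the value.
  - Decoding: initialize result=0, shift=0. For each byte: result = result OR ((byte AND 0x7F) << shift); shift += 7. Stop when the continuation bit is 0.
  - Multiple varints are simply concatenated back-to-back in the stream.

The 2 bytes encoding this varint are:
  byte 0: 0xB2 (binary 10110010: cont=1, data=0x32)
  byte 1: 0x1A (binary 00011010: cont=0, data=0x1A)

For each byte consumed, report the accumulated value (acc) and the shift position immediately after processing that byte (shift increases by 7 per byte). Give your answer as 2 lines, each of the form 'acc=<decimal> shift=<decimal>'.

byte 0=0xB2: payload=0x32=50, contrib = 50<<0 = 50; acc -> 50, shift -> 7
byte 1=0x1A: payload=0x1A=26, contrib = 26<<7 = 3328; acc -> 3378, shift -> 14

Answer: acc=50 shift=7
acc=3378 shift=14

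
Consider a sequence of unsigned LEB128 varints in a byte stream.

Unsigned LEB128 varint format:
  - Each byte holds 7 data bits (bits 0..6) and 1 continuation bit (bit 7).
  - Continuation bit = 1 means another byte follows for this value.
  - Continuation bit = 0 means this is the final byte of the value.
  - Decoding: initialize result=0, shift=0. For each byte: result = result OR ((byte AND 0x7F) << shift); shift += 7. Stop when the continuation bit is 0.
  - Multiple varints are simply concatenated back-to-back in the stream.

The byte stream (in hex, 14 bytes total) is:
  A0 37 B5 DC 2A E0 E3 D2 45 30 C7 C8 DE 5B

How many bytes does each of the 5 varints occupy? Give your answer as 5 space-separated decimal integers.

  byte[0]=0xA0 cont=1 payload=0x20=32: acc |= 32<<0 -> acc=32 shift=7
  byte[1]=0x37 cont=0 payload=0x37=55: acc |= 55<<7 -> acc=7072 shift=14 [end]
Varint 1: bytes[0:2] = A0 37 -> value 7072 (2 byte(s))
  byte[2]=0xB5 cont=1 payload=0x35=53: acc |= 53<<0 -> acc=53 shift=7
  byte[3]=0xDC cont=1 payload=0x5C=92: acc |= 92<<7 -> acc=11829 shift=14
  byte[4]=0x2A cont=0 payload=0x2A=42: acc |= 42<<14 -> acc=699957 shift=21 [end]
Varint 2: bytes[2:5] = B5 DC 2A -> value 699957 (3 byte(s))
  byte[5]=0xE0 cont=1 payload=0x60=96: acc |= 96<<0 -> acc=96 shift=7
  byte[6]=0xE3 cont=1 payload=0x63=99: acc |= 99<<7 -> acc=12768 shift=14
  byte[7]=0xD2 cont=1 payload=0x52=82: acc |= 82<<14 -> acc=1356256 shift=21
  byte[8]=0x45 cont=0 payload=0x45=69: acc |= 69<<21 -> acc=146059744 shift=28 [end]
Varint 3: bytes[5:9] = E0 E3 D2 45 -> value 146059744 (4 byte(s))
  byte[9]=0x30 cont=0 payload=0x30=48: acc |= 48<<0 -> acc=48 shift=7 [end]
Varint 4: bytes[9:10] = 30 -> value 48 (1 byte(s))
  byte[10]=0xC7 cont=1 payload=0x47=71: acc |= 71<<0 -> acc=71 shift=7
  byte[11]=0xC8 cont=1 payload=0x48=72: acc |= 72<<7 -> acc=9287 shift=14
  byte[12]=0xDE cont=1 payload=0x5E=94: acc |= 94<<14 -> acc=1549383 shift=21
  byte[13]=0x5B cont=0 payload=0x5B=91: acc |= 91<<21 -> acc=192390215 shift=28 [end]
Varint 5: bytes[10:14] = C7 C8 DE 5B -> value 192390215 (4 byte(s))

Answer: 2 3 4 1 4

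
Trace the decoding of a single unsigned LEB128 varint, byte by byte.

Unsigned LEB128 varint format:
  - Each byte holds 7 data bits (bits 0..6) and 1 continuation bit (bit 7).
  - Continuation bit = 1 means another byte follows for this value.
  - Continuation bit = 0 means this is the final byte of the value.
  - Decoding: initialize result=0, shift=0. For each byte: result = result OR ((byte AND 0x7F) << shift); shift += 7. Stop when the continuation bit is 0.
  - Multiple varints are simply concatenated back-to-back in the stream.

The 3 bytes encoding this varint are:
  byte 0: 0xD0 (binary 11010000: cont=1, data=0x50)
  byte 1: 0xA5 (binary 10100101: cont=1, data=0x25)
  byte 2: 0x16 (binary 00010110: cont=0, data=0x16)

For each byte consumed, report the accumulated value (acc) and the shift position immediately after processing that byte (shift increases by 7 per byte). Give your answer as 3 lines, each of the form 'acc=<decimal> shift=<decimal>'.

byte 0=0xD0: payload=0x50=80, contrib = 80<<0 = 80; acc -> 80, shift -> 7
byte 1=0xA5: payload=0x25=37, contrib = 37<<7 = 4736; acc -> 4816, shift -> 14
byte 2=0x16: payload=0x16=22, contrib = 22<<14 = 360448; acc -> 365264, shift -> 21

Answer: acc=80 shift=7
acc=4816 shift=14
acc=365264 shift=21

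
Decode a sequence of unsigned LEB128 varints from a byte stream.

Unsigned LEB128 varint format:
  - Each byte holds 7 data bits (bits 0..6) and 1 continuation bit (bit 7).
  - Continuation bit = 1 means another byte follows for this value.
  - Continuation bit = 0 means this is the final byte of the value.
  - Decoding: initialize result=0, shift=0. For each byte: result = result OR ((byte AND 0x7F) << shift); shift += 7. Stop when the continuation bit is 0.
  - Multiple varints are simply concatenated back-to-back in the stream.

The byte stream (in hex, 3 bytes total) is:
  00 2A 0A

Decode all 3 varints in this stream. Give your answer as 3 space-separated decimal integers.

Answer: 0 42 10

Derivation:
  byte[0]=0x00 cont=0 payload=0x00=0: acc |= 0<<0 -> acc=0 shift=7 [end]
Varint 1: bytes[0:1] = 00 -> value 0 (1 byte(s))
  byte[1]=0x2A cont=0 payload=0x2A=42: acc |= 42<<0 -> acc=42 shift=7 [end]
Varint 2: bytes[1:2] = 2A -> value 42 (1 byte(s))
  byte[2]=0x0A cont=0 payload=0x0A=10: acc |= 10<<0 -> acc=10 shift=7 [end]
Varint 3: bytes[2:3] = 0A -> value 10 (1 byte(s))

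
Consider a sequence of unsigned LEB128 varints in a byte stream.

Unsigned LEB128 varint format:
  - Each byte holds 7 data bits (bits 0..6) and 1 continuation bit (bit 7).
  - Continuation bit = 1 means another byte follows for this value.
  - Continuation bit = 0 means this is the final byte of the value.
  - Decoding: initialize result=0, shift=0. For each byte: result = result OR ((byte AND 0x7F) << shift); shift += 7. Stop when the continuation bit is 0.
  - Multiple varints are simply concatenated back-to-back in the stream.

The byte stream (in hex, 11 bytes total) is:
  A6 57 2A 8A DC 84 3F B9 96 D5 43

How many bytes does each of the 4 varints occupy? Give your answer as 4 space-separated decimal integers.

  byte[0]=0xA6 cont=1 payload=0x26=38: acc |= 38<<0 -> acc=38 shift=7
  byte[1]=0x57 cont=0 payload=0x57=87: acc |= 87<<7 -> acc=11174 shift=14 [end]
Varint 1: bytes[0:2] = A6 57 -> value 11174 (2 byte(s))
  byte[2]=0x2A cont=0 payload=0x2A=42: acc |= 42<<0 -> acc=42 shift=7 [end]
Varint 2: bytes[2:3] = 2A -> value 42 (1 byte(s))
  byte[3]=0x8A cont=1 payload=0x0A=10: acc |= 10<<0 -> acc=10 shift=7
  byte[4]=0xDC cont=1 payload=0x5C=92: acc |= 92<<7 -> acc=11786 shift=14
  byte[5]=0x84 cont=1 payload=0x04=4: acc |= 4<<14 -> acc=77322 shift=21
  byte[6]=0x3F cont=0 payload=0x3F=63: acc |= 63<<21 -> acc=132197898 shift=28 [end]
Varint 3: bytes[3:7] = 8A DC 84 3F -> value 132197898 (4 byte(s))
  byte[7]=0xB9 cont=1 payload=0x39=57: acc |= 57<<0 -> acc=57 shift=7
  byte[8]=0x96 cont=1 payload=0x16=22: acc |= 22<<7 -> acc=2873 shift=14
  byte[9]=0xD5 cont=1 payload=0x55=85: acc |= 85<<14 -> acc=1395513 shift=21
  byte[10]=0x43 cont=0 payload=0x43=67: acc |= 67<<21 -> acc=141904697 shift=28 [end]
Varint 4: bytes[7:11] = B9 96 D5 43 -> value 141904697 (4 byte(s))

Answer: 2 1 4 4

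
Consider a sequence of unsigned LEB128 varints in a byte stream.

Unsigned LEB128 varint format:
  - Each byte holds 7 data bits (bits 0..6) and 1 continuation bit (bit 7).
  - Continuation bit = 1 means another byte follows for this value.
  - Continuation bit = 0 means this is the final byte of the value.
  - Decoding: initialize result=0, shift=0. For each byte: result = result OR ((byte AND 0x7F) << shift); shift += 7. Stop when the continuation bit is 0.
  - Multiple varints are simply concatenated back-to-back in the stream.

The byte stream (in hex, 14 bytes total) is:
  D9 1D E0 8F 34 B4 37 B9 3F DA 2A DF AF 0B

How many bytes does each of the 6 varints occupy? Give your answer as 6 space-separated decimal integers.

  byte[0]=0xD9 cont=1 payload=0x59=89: acc |= 89<<0 -> acc=89 shift=7
  byte[1]=0x1D cont=0 payload=0x1D=29: acc |= 29<<7 -> acc=3801 shift=14 [end]
Varint 1: bytes[0:2] = D9 1D -> value 3801 (2 byte(s))
  byte[2]=0xE0 cont=1 payload=0x60=96: acc |= 96<<0 -> acc=96 shift=7
  byte[3]=0x8F cont=1 payload=0x0F=15: acc |= 15<<7 -> acc=2016 shift=14
  byte[4]=0x34 cont=0 payload=0x34=52: acc |= 52<<14 -> acc=853984 shift=21 [end]
Varint 2: bytes[2:5] = E0 8F 34 -> value 853984 (3 byte(s))
  byte[5]=0xB4 cont=1 payload=0x34=52: acc |= 52<<0 -> acc=52 shift=7
  byte[6]=0x37 cont=0 payload=0x37=55: acc |= 55<<7 -> acc=7092 shift=14 [end]
Varint 3: bytes[5:7] = B4 37 -> value 7092 (2 byte(s))
  byte[7]=0xB9 cont=1 payload=0x39=57: acc |= 57<<0 -> acc=57 shift=7
  byte[8]=0x3F cont=0 payload=0x3F=63: acc |= 63<<7 -> acc=8121 shift=14 [end]
Varint 4: bytes[7:9] = B9 3F -> value 8121 (2 byte(s))
  byte[9]=0xDA cont=1 payload=0x5A=90: acc |= 90<<0 -> acc=90 shift=7
  byte[10]=0x2A cont=0 payload=0x2A=42: acc |= 42<<7 -> acc=5466 shift=14 [end]
Varint 5: bytes[9:11] = DA 2A -> value 5466 (2 byte(s))
  byte[11]=0xDF cont=1 payload=0x5F=95: acc |= 95<<0 -> acc=95 shift=7
  byte[12]=0xAF cont=1 payload=0x2F=47: acc |= 47<<7 -> acc=6111 shift=14
  byte[13]=0x0B cont=0 payload=0x0B=11: acc |= 11<<14 -> acc=186335 shift=21 [end]
Varint 6: bytes[11:14] = DF AF 0B -> value 186335 (3 byte(s))

Answer: 2 3 2 2 2 3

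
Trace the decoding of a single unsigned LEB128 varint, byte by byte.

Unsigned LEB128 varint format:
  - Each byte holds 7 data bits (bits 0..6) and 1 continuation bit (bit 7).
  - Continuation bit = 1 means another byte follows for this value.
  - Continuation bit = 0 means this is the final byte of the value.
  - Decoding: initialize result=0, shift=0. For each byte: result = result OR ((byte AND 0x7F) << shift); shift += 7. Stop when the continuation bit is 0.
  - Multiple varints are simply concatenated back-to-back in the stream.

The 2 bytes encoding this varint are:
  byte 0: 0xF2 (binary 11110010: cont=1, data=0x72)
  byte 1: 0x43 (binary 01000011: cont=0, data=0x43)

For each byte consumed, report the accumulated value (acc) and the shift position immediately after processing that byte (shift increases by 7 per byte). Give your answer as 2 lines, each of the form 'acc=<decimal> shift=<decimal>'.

Answer: acc=114 shift=7
acc=8690 shift=14

Derivation:
byte 0=0xF2: payload=0x72=114, contrib = 114<<0 = 114; acc -> 114, shift -> 7
byte 1=0x43: payload=0x43=67, contrib = 67<<7 = 8576; acc -> 8690, shift -> 14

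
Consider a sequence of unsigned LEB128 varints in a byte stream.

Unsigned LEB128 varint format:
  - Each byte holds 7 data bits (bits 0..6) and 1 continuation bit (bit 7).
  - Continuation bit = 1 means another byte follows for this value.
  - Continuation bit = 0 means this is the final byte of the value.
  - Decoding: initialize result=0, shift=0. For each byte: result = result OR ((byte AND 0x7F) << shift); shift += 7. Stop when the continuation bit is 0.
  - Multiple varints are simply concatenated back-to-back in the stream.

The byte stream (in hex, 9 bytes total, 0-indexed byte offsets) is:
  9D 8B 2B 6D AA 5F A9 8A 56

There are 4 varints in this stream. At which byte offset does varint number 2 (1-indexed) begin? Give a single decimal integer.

  byte[0]=0x9D cont=1 payload=0x1D=29: acc |= 29<<0 -> acc=29 shift=7
  byte[1]=0x8B cont=1 payload=0x0B=11: acc |= 11<<7 -> acc=1437 shift=14
  byte[2]=0x2B cont=0 payload=0x2B=43: acc |= 43<<14 -> acc=705949 shift=21 [end]
Varint 1: bytes[0:3] = 9D 8B 2B -> value 705949 (3 byte(s))
  byte[3]=0x6D cont=0 payload=0x6D=109: acc |= 109<<0 -> acc=109 shift=7 [end]
Varint 2: bytes[3:4] = 6D -> value 109 (1 byte(s))
  byte[4]=0xAA cont=1 payload=0x2A=42: acc |= 42<<0 -> acc=42 shift=7
  byte[5]=0x5F cont=0 payload=0x5F=95: acc |= 95<<7 -> acc=12202 shift=14 [end]
Varint 3: bytes[4:6] = AA 5F -> value 12202 (2 byte(s))
  byte[6]=0xA9 cont=1 payload=0x29=41: acc |= 41<<0 -> acc=41 shift=7
  byte[7]=0x8A cont=1 payload=0x0A=10: acc |= 10<<7 -> acc=1321 shift=14
  byte[8]=0x56 cont=0 payload=0x56=86: acc |= 86<<14 -> acc=1410345 shift=21 [end]
Varint 4: bytes[6:9] = A9 8A 56 -> value 1410345 (3 byte(s))

Answer: 3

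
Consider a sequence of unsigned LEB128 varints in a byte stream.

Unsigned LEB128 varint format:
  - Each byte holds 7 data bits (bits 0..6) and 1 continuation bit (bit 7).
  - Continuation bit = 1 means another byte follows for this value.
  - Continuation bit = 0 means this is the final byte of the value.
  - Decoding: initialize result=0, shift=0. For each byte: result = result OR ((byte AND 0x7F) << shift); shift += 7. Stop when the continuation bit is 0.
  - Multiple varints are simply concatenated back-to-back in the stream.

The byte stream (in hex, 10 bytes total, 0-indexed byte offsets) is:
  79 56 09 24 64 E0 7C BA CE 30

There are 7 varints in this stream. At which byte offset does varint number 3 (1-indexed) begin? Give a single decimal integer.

Answer: 2

Derivation:
  byte[0]=0x79 cont=0 payload=0x79=121: acc |= 121<<0 -> acc=121 shift=7 [end]
Varint 1: bytes[0:1] = 79 -> value 121 (1 byte(s))
  byte[1]=0x56 cont=0 payload=0x56=86: acc |= 86<<0 -> acc=86 shift=7 [end]
Varint 2: bytes[1:2] = 56 -> value 86 (1 byte(s))
  byte[2]=0x09 cont=0 payload=0x09=9: acc |= 9<<0 -> acc=9 shift=7 [end]
Varint 3: bytes[2:3] = 09 -> value 9 (1 byte(s))
  byte[3]=0x24 cont=0 payload=0x24=36: acc |= 36<<0 -> acc=36 shift=7 [end]
Varint 4: bytes[3:4] = 24 -> value 36 (1 byte(s))
  byte[4]=0x64 cont=0 payload=0x64=100: acc |= 100<<0 -> acc=100 shift=7 [end]
Varint 5: bytes[4:5] = 64 -> value 100 (1 byte(s))
  byte[5]=0xE0 cont=1 payload=0x60=96: acc |= 96<<0 -> acc=96 shift=7
  byte[6]=0x7C cont=0 payload=0x7C=124: acc |= 124<<7 -> acc=15968 shift=14 [end]
Varint 6: bytes[5:7] = E0 7C -> value 15968 (2 byte(s))
  byte[7]=0xBA cont=1 payload=0x3A=58: acc |= 58<<0 -> acc=58 shift=7
  byte[8]=0xCE cont=1 payload=0x4E=78: acc |= 78<<7 -> acc=10042 shift=14
  byte[9]=0x30 cont=0 payload=0x30=48: acc |= 48<<14 -> acc=796474 shift=21 [end]
Varint 7: bytes[7:10] = BA CE 30 -> value 796474 (3 byte(s))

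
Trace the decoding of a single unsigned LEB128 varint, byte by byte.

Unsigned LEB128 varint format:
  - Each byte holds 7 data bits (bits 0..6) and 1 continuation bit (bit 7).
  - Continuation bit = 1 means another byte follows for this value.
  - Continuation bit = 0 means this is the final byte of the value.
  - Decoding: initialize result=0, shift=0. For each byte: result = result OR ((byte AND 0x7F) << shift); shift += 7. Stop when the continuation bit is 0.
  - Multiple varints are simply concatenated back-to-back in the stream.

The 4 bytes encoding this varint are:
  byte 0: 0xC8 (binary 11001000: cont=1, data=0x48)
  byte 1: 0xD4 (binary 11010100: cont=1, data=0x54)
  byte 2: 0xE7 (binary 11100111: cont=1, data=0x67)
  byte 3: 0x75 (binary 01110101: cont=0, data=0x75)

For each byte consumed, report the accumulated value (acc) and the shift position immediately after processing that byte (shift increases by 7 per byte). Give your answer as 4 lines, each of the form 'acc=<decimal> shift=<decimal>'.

byte 0=0xC8: payload=0x48=72, contrib = 72<<0 = 72; acc -> 72, shift -> 7
byte 1=0xD4: payload=0x54=84, contrib = 84<<7 = 10752; acc -> 10824, shift -> 14
byte 2=0xE7: payload=0x67=103, contrib = 103<<14 = 1687552; acc -> 1698376, shift -> 21
byte 3=0x75: payload=0x75=117, contrib = 117<<21 = 245366784; acc -> 247065160, shift -> 28

Answer: acc=72 shift=7
acc=10824 shift=14
acc=1698376 shift=21
acc=247065160 shift=28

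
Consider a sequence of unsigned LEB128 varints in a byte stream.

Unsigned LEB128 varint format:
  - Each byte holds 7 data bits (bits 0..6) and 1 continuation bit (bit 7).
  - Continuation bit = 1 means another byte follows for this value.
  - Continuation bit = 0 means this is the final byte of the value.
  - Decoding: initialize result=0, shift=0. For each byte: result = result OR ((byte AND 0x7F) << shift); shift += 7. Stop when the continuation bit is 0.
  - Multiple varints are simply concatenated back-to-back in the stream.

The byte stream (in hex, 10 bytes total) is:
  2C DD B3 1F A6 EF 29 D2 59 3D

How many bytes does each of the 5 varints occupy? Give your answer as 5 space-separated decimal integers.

  byte[0]=0x2C cont=0 payload=0x2C=44: acc |= 44<<0 -> acc=44 shift=7 [end]
Varint 1: bytes[0:1] = 2C -> value 44 (1 byte(s))
  byte[1]=0xDD cont=1 payload=0x5D=93: acc |= 93<<0 -> acc=93 shift=7
  byte[2]=0xB3 cont=1 payload=0x33=51: acc |= 51<<7 -> acc=6621 shift=14
  byte[3]=0x1F cont=0 payload=0x1F=31: acc |= 31<<14 -> acc=514525 shift=21 [end]
Varint 2: bytes[1:4] = DD B3 1F -> value 514525 (3 byte(s))
  byte[4]=0xA6 cont=1 payload=0x26=38: acc |= 38<<0 -> acc=38 shift=7
  byte[5]=0xEF cont=1 payload=0x6F=111: acc |= 111<<7 -> acc=14246 shift=14
  byte[6]=0x29 cont=0 payload=0x29=41: acc |= 41<<14 -> acc=685990 shift=21 [end]
Varint 3: bytes[4:7] = A6 EF 29 -> value 685990 (3 byte(s))
  byte[7]=0xD2 cont=1 payload=0x52=82: acc |= 82<<0 -> acc=82 shift=7
  byte[8]=0x59 cont=0 payload=0x59=89: acc |= 89<<7 -> acc=11474 shift=14 [end]
Varint 4: bytes[7:9] = D2 59 -> value 11474 (2 byte(s))
  byte[9]=0x3D cont=0 payload=0x3D=61: acc |= 61<<0 -> acc=61 shift=7 [end]
Varint 5: bytes[9:10] = 3D -> value 61 (1 byte(s))

Answer: 1 3 3 2 1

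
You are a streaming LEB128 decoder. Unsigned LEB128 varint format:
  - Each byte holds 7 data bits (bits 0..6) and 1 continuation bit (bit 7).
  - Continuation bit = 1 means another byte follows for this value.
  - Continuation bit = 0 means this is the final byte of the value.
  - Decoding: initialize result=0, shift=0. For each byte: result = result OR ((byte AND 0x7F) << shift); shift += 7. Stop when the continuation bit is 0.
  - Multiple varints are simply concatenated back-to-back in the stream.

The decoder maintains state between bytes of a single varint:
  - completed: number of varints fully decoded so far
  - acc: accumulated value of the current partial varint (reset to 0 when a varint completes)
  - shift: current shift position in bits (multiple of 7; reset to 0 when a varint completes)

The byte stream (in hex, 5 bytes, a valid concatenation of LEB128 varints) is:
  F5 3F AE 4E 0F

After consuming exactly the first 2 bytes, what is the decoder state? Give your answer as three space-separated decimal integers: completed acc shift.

Answer: 1 0 0

Derivation:
byte[0]=0xF5 cont=1 payload=0x75: acc |= 117<<0 -> completed=0 acc=117 shift=7
byte[1]=0x3F cont=0 payload=0x3F: varint #1 complete (value=8181); reset -> completed=1 acc=0 shift=0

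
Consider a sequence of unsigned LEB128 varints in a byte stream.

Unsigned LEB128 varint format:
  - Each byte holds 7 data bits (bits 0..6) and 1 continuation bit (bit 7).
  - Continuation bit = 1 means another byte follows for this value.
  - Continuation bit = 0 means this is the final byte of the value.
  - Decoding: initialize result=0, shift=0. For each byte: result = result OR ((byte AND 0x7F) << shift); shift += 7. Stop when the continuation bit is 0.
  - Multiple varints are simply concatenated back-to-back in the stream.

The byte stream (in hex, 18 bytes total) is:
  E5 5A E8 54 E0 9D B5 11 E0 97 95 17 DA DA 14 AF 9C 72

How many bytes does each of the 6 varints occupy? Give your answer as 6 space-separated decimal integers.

  byte[0]=0xE5 cont=1 payload=0x65=101: acc |= 101<<0 -> acc=101 shift=7
  byte[1]=0x5A cont=0 payload=0x5A=90: acc |= 90<<7 -> acc=11621 shift=14 [end]
Varint 1: bytes[0:2] = E5 5A -> value 11621 (2 byte(s))
  byte[2]=0xE8 cont=1 payload=0x68=104: acc |= 104<<0 -> acc=104 shift=7
  byte[3]=0x54 cont=0 payload=0x54=84: acc |= 84<<7 -> acc=10856 shift=14 [end]
Varint 2: bytes[2:4] = E8 54 -> value 10856 (2 byte(s))
  byte[4]=0xE0 cont=1 payload=0x60=96: acc |= 96<<0 -> acc=96 shift=7
  byte[5]=0x9D cont=1 payload=0x1D=29: acc |= 29<<7 -> acc=3808 shift=14
  byte[6]=0xB5 cont=1 payload=0x35=53: acc |= 53<<14 -> acc=872160 shift=21
  byte[7]=0x11 cont=0 payload=0x11=17: acc |= 17<<21 -> acc=36523744 shift=28 [end]
Varint 3: bytes[4:8] = E0 9D B5 11 -> value 36523744 (4 byte(s))
  byte[8]=0xE0 cont=1 payload=0x60=96: acc |= 96<<0 -> acc=96 shift=7
  byte[9]=0x97 cont=1 payload=0x17=23: acc |= 23<<7 -> acc=3040 shift=14
  byte[10]=0x95 cont=1 payload=0x15=21: acc |= 21<<14 -> acc=347104 shift=21
  byte[11]=0x17 cont=0 payload=0x17=23: acc |= 23<<21 -> acc=48581600 shift=28 [end]
Varint 4: bytes[8:12] = E0 97 95 17 -> value 48581600 (4 byte(s))
  byte[12]=0xDA cont=1 payload=0x5A=90: acc |= 90<<0 -> acc=90 shift=7
  byte[13]=0xDA cont=1 payload=0x5A=90: acc |= 90<<7 -> acc=11610 shift=14
  byte[14]=0x14 cont=0 payload=0x14=20: acc |= 20<<14 -> acc=339290 shift=21 [end]
Varint 5: bytes[12:15] = DA DA 14 -> value 339290 (3 byte(s))
  byte[15]=0xAF cont=1 payload=0x2F=47: acc |= 47<<0 -> acc=47 shift=7
  byte[16]=0x9C cont=1 payload=0x1C=28: acc |= 28<<7 -> acc=3631 shift=14
  byte[17]=0x72 cont=0 payload=0x72=114: acc |= 114<<14 -> acc=1871407 shift=21 [end]
Varint 6: bytes[15:18] = AF 9C 72 -> value 1871407 (3 byte(s))

Answer: 2 2 4 4 3 3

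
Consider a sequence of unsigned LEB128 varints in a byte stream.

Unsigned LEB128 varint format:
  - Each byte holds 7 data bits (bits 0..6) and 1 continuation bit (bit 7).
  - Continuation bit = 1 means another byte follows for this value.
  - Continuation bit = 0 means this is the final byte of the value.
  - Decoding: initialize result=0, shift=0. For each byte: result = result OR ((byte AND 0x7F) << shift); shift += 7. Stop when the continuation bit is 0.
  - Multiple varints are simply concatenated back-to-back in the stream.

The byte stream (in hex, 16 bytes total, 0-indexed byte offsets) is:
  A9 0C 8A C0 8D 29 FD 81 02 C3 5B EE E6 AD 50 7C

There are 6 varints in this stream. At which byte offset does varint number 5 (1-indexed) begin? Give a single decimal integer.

Answer: 11

Derivation:
  byte[0]=0xA9 cont=1 payload=0x29=41: acc |= 41<<0 -> acc=41 shift=7
  byte[1]=0x0C cont=0 payload=0x0C=12: acc |= 12<<7 -> acc=1577 shift=14 [end]
Varint 1: bytes[0:2] = A9 0C -> value 1577 (2 byte(s))
  byte[2]=0x8A cont=1 payload=0x0A=10: acc |= 10<<0 -> acc=10 shift=7
  byte[3]=0xC0 cont=1 payload=0x40=64: acc |= 64<<7 -> acc=8202 shift=14
  byte[4]=0x8D cont=1 payload=0x0D=13: acc |= 13<<14 -> acc=221194 shift=21
  byte[5]=0x29 cont=0 payload=0x29=41: acc |= 41<<21 -> acc=86204426 shift=28 [end]
Varint 2: bytes[2:6] = 8A C0 8D 29 -> value 86204426 (4 byte(s))
  byte[6]=0xFD cont=1 payload=0x7D=125: acc |= 125<<0 -> acc=125 shift=7
  byte[7]=0x81 cont=1 payload=0x01=1: acc |= 1<<7 -> acc=253 shift=14
  byte[8]=0x02 cont=0 payload=0x02=2: acc |= 2<<14 -> acc=33021 shift=21 [end]
Varint 3: bytes[6:9] = FD 81 02 -> value 33021 (3 byte(s))
  byte[9]=0xC3 cont=1 payload=0x43=67: acc |= 67<<0 -> acc=67 shift=7
  byte[10]=0x5B cont=0 payload=0x5B=91: acc |= 91<<7 -> acc=11715 shift=14 [end]
Varint 4: bytes[9:11] = C3 5B -> value 11715 (2 byte(s))
  byte[11]=0xEE cont=1 payload=0x6E=110: acc |= 110<<0 -> acc=110 shift=7
  byte[12]=0xE6 cont=1 payload=0x66=102: acc |= 102<<7 -> acc=13166 shift=14
  byte[13]=0xAD cont=1 payload=0x2D=45: acc |= 45<<14 -> acc=750446 shift=21
  byte[14]=0x50 cont=0 payload=0x50=80: acc |= 80<<21 -> acc=168522606 shift=28 [end]
Varint 5: bytes[11:15] = EE E6 AD 50 -> value 168522606 (4 byte(s))
  byte[15]=0x7C cont=0 payload=0x7C=124: acc |= 124<<0 -> acc=124 shift=7 [end]
Varint 6: bytes[15:16] = 7C -> value 124 (1 byte(s))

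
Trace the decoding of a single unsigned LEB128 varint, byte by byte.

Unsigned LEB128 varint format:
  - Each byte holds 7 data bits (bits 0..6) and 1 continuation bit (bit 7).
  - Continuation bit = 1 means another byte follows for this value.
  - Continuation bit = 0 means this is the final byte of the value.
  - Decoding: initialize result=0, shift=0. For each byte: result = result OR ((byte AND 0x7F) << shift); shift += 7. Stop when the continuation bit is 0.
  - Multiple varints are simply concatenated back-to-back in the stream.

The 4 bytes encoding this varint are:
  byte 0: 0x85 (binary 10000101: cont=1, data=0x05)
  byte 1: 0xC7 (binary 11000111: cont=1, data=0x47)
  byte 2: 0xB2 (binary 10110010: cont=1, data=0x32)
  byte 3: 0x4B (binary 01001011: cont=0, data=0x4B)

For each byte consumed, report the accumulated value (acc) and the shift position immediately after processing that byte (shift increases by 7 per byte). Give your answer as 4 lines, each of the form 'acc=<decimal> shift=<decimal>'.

byte 0=0x85: payload=0x05=5, contrib = 5<<0 = 5; acc -> 5, shift -> 7
byte 1=0xC7: payload=0x47=71, contrib = 71<<7 = 9088; acc -> 9093, shift -> 14
byte 2=0xB2: payload=0x32=50, contrib = 50<<14 = 819200; acc -> 828293, shift -> 21
byte 3=0x4B: payload=0x4B=75, contrib = 75<<21 = 157286400; acc -> 158114693, shift -> 28

Answer: acc=5 shift=7
acc=9093 shift=14
acc=828293 shift=21
acc=158114693 shift=28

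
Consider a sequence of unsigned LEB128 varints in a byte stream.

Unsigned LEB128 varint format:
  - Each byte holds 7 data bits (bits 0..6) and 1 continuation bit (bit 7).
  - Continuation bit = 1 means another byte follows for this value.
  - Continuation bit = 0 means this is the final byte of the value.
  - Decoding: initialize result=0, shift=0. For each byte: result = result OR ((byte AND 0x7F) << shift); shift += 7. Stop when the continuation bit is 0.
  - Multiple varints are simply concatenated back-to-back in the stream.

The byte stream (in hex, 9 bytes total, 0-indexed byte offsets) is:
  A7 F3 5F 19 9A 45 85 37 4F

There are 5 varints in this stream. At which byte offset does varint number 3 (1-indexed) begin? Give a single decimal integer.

Answer: 4

Derivation:
  byte[0]=0xA7 cont=1 payload=0x27=39: acc |= 39<<0 -> acc=39 shift=7
  byte[1]=0xF3 cont=1 payload=0x73=115: acc |= 115<<7 -> acc=14759 shift=14
  byte[2]=0x5F cont=0 payload=0x5F=95: acc |= 95<<14 -> acc=1571239 shift=21 [end]
Varint 1: bytes[0:3] = A7 F3 5F -> value 1571239 (3 byte(s))
  byte[3]=0x19 cont=0 payload=0x19=25: acc |= 25<<0 -> acc=25 shift=7 [end]
Varint 2: bytes[3:4] = 19 -> value 25 (1 byte(s))
  byte[4]=0x9A cont=1 payload=0x1A=26: acc |= 26<<0 -> acc=26 shift=7
  byte[5]=0x45 cont=0 payload=0x45=69: acc |= 69<<7 -> acc=8858 shift=14 [end]
Varint 3: bytes[4:6] = 9A 45 -> value 8858 (2 byte(s))
  byte[6]=0x85 cont=1 payload=0x05=5: acc |= 5<<0 -> acc=5 shift=7
  byte[7]=0x37 cont=0 payload=0x37=55: acc |= 55<<7 -> acc=7045 shift=14 [end]
Varint 4: bytes[6:8] = 85 37 -> value 7045 (2 byte(s))
  byte[8]=0x4F cont=0 payload=0x4F=79: acc |= 79<<0 -> acc=79 shift=7 [end]
Varint 5: bytes[8:9] = 4F -> value 79 (1 byte(s))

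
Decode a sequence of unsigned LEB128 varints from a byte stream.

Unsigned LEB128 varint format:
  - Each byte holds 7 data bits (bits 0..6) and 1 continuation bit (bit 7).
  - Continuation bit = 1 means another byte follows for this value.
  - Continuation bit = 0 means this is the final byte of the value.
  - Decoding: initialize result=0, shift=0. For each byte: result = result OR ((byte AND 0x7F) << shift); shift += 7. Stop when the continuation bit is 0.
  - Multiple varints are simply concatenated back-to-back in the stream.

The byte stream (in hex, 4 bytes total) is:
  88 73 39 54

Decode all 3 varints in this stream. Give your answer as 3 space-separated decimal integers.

  byte[0]=0x88 cont=1 payload=0x08=8: acc |= 8<<0 -> acc=8 shift=7
  byte[1]=0x73 cont=0 payload=0x73=115: acc |= 115<<7 -> acc=14728 shift=14 [end]
Varint 1: bytes[0:2] = 88 73 -> value 14728 (2 byte(s))
  byte[2]=0x39 cont=0 payload=0x39=57: acc |= 57<<0 -> acc=57 shift=7 [end]
Varint 2: bytes[2:3] = 39 -> value 57 (1 byte(s))
  byte[3]=0x54 cont=0 payload=0x54=84: acc |= 84<<0 -> acc=84 shift=7 [end]
Varint 3: bytes[3:4] = 54 -> value 84 (1 byte(s))

Answer: 14728 57 84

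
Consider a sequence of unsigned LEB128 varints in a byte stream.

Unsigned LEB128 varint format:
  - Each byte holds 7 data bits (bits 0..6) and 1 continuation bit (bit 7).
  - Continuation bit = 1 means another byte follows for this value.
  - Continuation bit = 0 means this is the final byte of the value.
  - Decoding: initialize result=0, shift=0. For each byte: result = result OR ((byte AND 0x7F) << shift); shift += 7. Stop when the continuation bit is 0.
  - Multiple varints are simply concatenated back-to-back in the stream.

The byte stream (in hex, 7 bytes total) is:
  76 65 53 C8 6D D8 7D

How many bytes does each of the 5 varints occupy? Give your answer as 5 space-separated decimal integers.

Answer: 1 1 1 2 2

Derivation:
  byte[0]=0x76 cont=0 payload=0x76=118: acc |= 118<<0 -> acc=118 shift=7 [end]
Varint 1: bytes[0:1] = 76 -> value 118 (1 byte(s))
  byte[1]=0x65 cont=0 payload=0x65=101: acc |= 101<<0 -> acc=101 shift=7 [end]
Varint 2: bytes[1:2] = 65 -> value 101 (1 byte(s))
  byte[2]=0x53 cont=0 payload=0x53=83: acc |= 83<<0 -> acc=83 shift=7 [end]
Varint 3: bytes[2:3] = 53 -> value 83 (1 byte(s))
  byte[3]=0xC8 cont=1 payload=0x48=72: acc |= 72<<0 -> acc=72 shift=7
  byte[4]=0x6D cont=0 payload=0x6D=109: acc |= 109<<7 -> acc=14024 shift=14 [end]
Varint 4: bytes[3:5] = C8 6D -> value 14024 (2 byte(s))
  byte[5]=0xD8 cont=1 payload=0x58=88: acc |= 88<<0 -> acc=88 shift=7
  byte[6]=0x7D cont=0 payload=0x7D=125: acc |= 125<<7 -> acc=16088 shift=14 [end]
Varint 5: bytes[5:7] = D8 7D -> value 16088 (2 byte(s))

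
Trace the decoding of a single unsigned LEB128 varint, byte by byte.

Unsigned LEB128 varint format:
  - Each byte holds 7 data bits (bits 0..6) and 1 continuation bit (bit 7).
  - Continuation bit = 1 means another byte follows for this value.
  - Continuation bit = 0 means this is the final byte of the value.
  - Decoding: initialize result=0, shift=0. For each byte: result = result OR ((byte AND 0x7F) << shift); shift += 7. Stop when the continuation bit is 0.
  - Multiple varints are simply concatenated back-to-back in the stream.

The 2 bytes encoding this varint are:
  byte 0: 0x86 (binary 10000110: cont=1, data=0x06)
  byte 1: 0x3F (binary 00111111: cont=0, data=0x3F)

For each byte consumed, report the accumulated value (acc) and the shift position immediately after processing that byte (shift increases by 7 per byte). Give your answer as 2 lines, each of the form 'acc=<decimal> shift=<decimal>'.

byte 0=0x86: payload=0x06=6, contrib = 6<<0 = 6; acc -> 6, shift -> 7
byte 1=0x3F: payload=0x3F=63, contrib = 63<<7 = 8064; acc -> 8070, shift -> 14

Answer: acc=6 shift=7
acc=8070 shift=14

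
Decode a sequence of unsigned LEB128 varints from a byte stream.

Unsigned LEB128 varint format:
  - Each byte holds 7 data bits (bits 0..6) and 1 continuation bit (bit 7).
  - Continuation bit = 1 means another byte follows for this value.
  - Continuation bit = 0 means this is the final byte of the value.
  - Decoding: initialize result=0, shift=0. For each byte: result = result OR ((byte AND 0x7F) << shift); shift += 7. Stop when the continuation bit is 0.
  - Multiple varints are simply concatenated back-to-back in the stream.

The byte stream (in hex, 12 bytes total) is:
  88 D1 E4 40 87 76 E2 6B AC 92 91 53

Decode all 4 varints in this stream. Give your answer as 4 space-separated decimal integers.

Answer: 135866504 15111 13794 174344492

Derivation:
  byte[0]=0x88 cont=1 payload=0x08=8: acc |= 8<<0 -> acc=8 shift=7
  byte[1]=0xD1 cont=1 payload=0x51=81: acc |= 81<<7 -> acc=10376 shift=14
  byte[2]=0xE4 cont=1 payload=0x64=100: acc |= 100<<14 -> acc=1648776 shift=21
  byte[3]=0x40 cont=0 payload=0x40=64: acc |= 64<<21 -> acc=135866504 shift=28 [end]
Varint 1: bytes[0:4] = 88 D1 E4 40 -> value 135866504 (4 byte(s))
  byte[4]=0x87 cont=1 payload=0x07=7: acc |= 7<<0 -> acc=7 shift=7
  byte[5]=0x76 cont=0 payload=0x76=118: acc |= 118<<7 -> acc=15111 shift=14 [end]
Varint 2: bytes[4:6] = 87 76 -> value 15111 (2 byte(s))
  byte[6]=0xE2 cont=1 payload=0x62=98: acc |= 98<<0 -> acc=98 shift=7
  byte[7]=0x6B cont=0 payload=0x6B=107: acc |= 107<<7 -> acc=13794 shift=14 [end]
Varint 3: bytes[6:8] = E2 6B -> value 13794 (2 byte(s))
  byte[8]=0xAC cont=1 payload=0x2C=44: acc |= 44<<0 -> acc=44 shift=7
  byte[9]=0x92 cont=1 payload=0x12=18: acc |= 18<<7 -> acc=2348 shift=14
  byte[10]=0x91 cont=1 payload=0x11=17: acc |= 17<<14 -> acc=280876 shift=21
  byte[11]=0x53 cont=0 payload=0x53=83: acc |= 83<<21 -> acc=174344492 shift=28 [end]
Varint 4: bytes[8:12] = AC 92 91 53 -> value 174344492 (4 byte(s))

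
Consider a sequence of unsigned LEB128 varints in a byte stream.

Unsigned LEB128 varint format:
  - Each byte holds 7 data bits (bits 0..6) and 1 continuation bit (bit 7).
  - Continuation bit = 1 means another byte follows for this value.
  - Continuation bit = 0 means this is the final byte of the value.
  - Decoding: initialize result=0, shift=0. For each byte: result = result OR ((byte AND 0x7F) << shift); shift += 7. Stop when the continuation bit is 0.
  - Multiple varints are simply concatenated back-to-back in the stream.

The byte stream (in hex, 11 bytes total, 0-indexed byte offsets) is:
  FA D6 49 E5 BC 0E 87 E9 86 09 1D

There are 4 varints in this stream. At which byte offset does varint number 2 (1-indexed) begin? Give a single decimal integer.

Answer: 3

Derivation:
  byte[0]=0xFA cont=1 payload=0x7A=122: acc |= 122<<0 -> acc=122 shift=7
  byte[1]=0xD6 cont=1 payload=0x56=86: acc |= 86<<7 -> acc=11130 shift=14
  byte[2]=0x49 cont=0 payload=0x49=73: acc |= 73<<14 -> acc=1207162 shift=21 [end]
Varint 1: bytes[0:3] = FA D6 49 -> value 1207162 (3 byte(s))
  byte[3]=0xE5 cont=1 payload=0x65=101: acc |= 101<<0 -> acc=101 shift=7
  byte[4]=0xBC cont=1 payload=0x3C=60: acc |= 60<<7 -> acc=7781 shift=14
  byte[5]=0x0E cont=0 payload=0x0E=14: acc |= 14<<14 -> acc=237157 shift=21 [end]
Varint 2: bytes[3:6] = E5 BC 0E -> value 237157 (3 byte(s))
  byte[6]=0x87 cont=1 payload=0x07=7: acc |= 7<<0 -> acc=7 shift=7
  byte[7]=0xE9 cont=1 payload=0x69=105: acc |= 105<<7 -> acc=13447 shift=14
  byte[8]=0x86 cont=1 payload=0x06=6: acc |= 6<<14 -> acc=111751 shift=21
  byte[9]=0x09 cont=0 payload=0x09=9: acc |= 9<<21 -> acc=18986119 shift=28 [end]
Varint 3: bytes[6:10] = 87 E9 86 09 -> value 18986119 (4 byte(s))
  byte[10]=0x1D cont=0 payload=0x1D=29: acc |= 29<<0 -> acc=29 shift=7 [end]
Varint 4: bytes[10:11] = 1D -> value 29 (1 byte(s))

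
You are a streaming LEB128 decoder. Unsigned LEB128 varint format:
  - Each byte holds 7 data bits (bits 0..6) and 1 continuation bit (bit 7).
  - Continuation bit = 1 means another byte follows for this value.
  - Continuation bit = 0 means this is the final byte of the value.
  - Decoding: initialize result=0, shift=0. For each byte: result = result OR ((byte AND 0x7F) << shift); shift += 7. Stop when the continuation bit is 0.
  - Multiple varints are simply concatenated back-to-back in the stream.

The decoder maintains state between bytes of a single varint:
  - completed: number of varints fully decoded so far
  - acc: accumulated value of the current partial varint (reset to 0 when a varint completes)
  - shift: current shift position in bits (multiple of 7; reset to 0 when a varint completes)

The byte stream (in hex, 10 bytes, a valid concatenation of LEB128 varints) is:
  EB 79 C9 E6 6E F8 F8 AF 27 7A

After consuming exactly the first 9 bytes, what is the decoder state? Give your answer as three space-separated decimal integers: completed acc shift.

byte[0]=0xEB cont=1 payload=0x6B: acc |= 107<<0 -> completed=0 acc=107 shift=7
byte[1]=0x79 cont=0 payload=0x79: varint #1 complete (value=15595); reset -> completed=1 acc=0 shift=0
byte[2]=0xC9 cont=1 payload=0x49: acc |= 73<<0 -> completed=1 acc=73 shift=7
byte[3]=0xE6 cont=1 payload=0x66: acc |= 102<<7 -> completed=1 acc=13129 shift=14
byte[4]=0x6E cont=0 payload=0x6E: varint #2 complete (value=1815369); reset -> completed=2 acc=0 shift=0
byte[5]=0xF8 cont=1 payload=0x78: acc |= 120<<0 -> completed=2 acc=120 shift=7
byte[6]=0xF8 cont=1 payload=0x78: acc |= 120<<7 -> completed=2 acc=15480 shift=14
byte[7]=0xAF cont=1 payload=0x2F: acc |= 47<<14 -> completed=2 acc=785528 shift=21
byte[8]=0x27 cont=0 payload=0x27: varint #3 complete (value=82574456); reset -> completed=3 acc=0 shift=0

Answer: 3 0 0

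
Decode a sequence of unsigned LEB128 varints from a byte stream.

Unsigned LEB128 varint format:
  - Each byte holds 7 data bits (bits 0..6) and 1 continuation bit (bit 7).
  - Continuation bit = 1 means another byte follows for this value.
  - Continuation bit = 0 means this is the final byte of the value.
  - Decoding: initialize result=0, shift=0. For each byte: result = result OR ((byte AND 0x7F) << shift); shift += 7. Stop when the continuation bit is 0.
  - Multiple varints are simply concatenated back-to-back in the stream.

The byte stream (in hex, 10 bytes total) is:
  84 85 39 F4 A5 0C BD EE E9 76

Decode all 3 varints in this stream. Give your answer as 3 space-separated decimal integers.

  byte[0]=0x84 cont=1 payload=0x04=4: acc |= 4<<0 -> acc=4 shift=7
  byte[1]=0x85 cont=1 payload=0x05=5: acc |= 5<<7 -> acc=644 shift=14
  byte[2]=0x39 cont=0 payload=0x39=57: acc |= 57<<14 -> acc=934532 shift=21 [end]
Varint 1: bytes[0:3] = 84 85 39 -> value 934532 (3 byte(s))
  byte[3]=0xF4 cont=1 payload=0x74=116: acc |= 116<<0 -> acc=116 shift=7
  byte[4]=0xA5 cont=1 payload=0x25=37: acc |= 37<<7 -> acc=4852 shift=14
  byte[5]=0x0C cont=0 payload=0x0C=12: acc |= 12<<14 -> acc=201460 shift=21 [end]
Varint 2: bytes[3:6] = F4 A5 0C -> value 201460 (3 byte(s))
  byte[6]=0xBD cont=1 payload=0x3D=61: acc |= 61<<0 -> acc=61 shift=7
  byte[7]=0xEE cont=1 payload=0x6E=110: acc |= 110<<7 -> acc=14141 shift=14
  byte[8]=0xE9 cont=1 payload=0x69=105: acc |= 105<<14 -> acc=1734461 shift=21
  byte[9]=0x76 cont=0 payload=0x76=118: acc |= 118<<21 -> acc=249198397 shift=28 [end]
Varint 3: bytes[6:10] = BD EE E9 76 -> value 249198397 (4 byte(s))

Answer: 934532 201460 249198397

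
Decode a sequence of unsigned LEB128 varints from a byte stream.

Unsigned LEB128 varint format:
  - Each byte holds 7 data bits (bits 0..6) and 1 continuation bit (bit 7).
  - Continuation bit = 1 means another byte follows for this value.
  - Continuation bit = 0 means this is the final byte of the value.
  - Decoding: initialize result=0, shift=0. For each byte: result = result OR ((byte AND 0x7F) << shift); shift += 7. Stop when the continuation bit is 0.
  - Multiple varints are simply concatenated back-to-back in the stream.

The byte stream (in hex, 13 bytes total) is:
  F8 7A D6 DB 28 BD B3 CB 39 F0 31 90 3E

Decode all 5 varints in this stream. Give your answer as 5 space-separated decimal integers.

  byte[0]=0xF8 cont=1 payload=0x78=120: acc |= 120<<0 -> acc=120 shift=7
  byte[1]=0x7A cont=0 payload=0x7A=122: acc |= 122<<7 -> acc=15736 shift=14 [end]
Varint 1: bytes[0:2] = F8 7A -> value 15736 (2 byte(s))
  byte[2]=0xD6 cont=1 payload=0x56=86: acc |= 86<<0 -> acc=86 shift=7
  byte[3]=0xDB cont=1 payload=0x5B=91: acc |= 91<<7 -> acc=11734 shift=14
  byte[4]=0x28 cont=0 payload=0x28=40: acc |= 40<<14 -> acc=667094 shift=21 [end]
Varint 2: bytes[2:5] = D6 DB 28 -> value 667094 (3 byte(s))
  byte[5]=0xBD cont=1 payload=0x3D=61: acc |= 61<<0 -> acc=61 shift=7
  byte[6]=0xB3 cont=1 payload=0x33=51: acc |= 51<<7 -> acc=6589 shift=14
  byte[7]=0xCB cont=1 payload=0x4B=75: acc |= 75<<14 -> acc=1235389 shift=21
  byte[8]=0x39 cont=0 payload=0x39=57: acc |= 57<<21 -> acc=120773053 shift=28 [end]
Varint 3: bytes[5:9] = BD B3 CB 39 -> value 120773053 (4 byte(s))
  byte[9]=0xF0 cont=1 payload=0x70=112: acc |= 112<<0 -> acc=112 shift=7
  byte[10]=0x31 cont=0 payload=0x31=49: acc |= 49<<7 -> acc=6384 shift=14 [end]
Varint 4: bytes[9:11] = F0 31 -> value 6384 (2 byte(s))
  byte[11]=0x90 cont=1 payload=0x10=16: acc |= 16<<0 -> acc=16 shift=7
  byte[12]=0x3E cont=0 payload=0x3E=62: acc |= 62<<7 -> acc=7952 shift=14 [end]
Varint 5: bytes[11:13] = 90 3E -> value 7952 (2 byte(s))

Answer: 15736 667094 120773053 6384 7952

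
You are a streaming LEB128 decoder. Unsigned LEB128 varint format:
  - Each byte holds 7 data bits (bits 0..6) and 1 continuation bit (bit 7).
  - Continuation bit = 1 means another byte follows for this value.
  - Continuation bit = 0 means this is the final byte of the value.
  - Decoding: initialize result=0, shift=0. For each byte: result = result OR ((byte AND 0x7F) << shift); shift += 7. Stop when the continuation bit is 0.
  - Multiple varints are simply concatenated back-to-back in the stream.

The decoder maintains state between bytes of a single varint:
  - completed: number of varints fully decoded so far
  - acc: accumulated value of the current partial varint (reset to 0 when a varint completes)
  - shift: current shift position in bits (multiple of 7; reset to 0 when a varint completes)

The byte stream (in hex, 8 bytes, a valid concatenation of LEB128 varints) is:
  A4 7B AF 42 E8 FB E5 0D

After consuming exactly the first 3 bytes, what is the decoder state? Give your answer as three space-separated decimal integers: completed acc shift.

Answer: 1 47 7

Derivation:
byte[0]=0xA4 cont=1 payload=0x24: acc |= 36<<0 -> completed=0 acc=36 shift=7
byte[1]=0x7B cont=0 payload=0x7B: varint #1 complete (value=15780); reset -> completed=1 acc=0 shift=0
byte[2]=0xAF cont=1 payload=0x2F: acc |= 47<<0 -> completed=1 acc=47 shift=7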